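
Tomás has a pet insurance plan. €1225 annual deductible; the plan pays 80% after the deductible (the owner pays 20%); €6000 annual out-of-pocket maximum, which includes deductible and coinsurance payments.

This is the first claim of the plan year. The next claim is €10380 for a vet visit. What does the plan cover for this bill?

The full €1225 deductible is still open; €1225 of this bill applies to it.
That leaves €10380 − €1225 = €9155 for coinsurance.
Owner's 20% share of €9155 is €1831.
So the owner owes €1225 + €1831 = €3056 before any cap.
Total out-of-pocket so far would be €0 + €3056 = €3056, below the €6000 cap — no reduction.
The plan picks up €10380 − €3056 = €7324.

€7324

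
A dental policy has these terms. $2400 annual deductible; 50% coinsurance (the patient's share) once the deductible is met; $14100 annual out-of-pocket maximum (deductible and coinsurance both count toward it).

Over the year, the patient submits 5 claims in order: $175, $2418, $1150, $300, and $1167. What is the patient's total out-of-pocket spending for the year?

Bill 1, $175: entire amount goes to the deductible. Cost to patient: $175. OOP to date $175.
Bill 2, $2418: deductible takes $2225, $193 remains; patient's 50% is $96.50. Patient owes $2321.50 (running OOP $2496.50).
Bill 3, $1150: deductible already satisfied, so patient's share is 50% × $1150 = $575. Patient owes $575 (running OOP $3071.50).
Bill 4, $300: deductible already satisfied, so patient's share is 50% × $300 = $150. Patient pays $150; OOP now $3221.50.
Bill 5, $1167: 50% coinsurance on $1167 = $583.50. Patient owes $583.50 (running OOP $3805).
Summing the patient's payments: $175 + $2321.50 + $575 + $150 + $583.50 = $3805.

$3805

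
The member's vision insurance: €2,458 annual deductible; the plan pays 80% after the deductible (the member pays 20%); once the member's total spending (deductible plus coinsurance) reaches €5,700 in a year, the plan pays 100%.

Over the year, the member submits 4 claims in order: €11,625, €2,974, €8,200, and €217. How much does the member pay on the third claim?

€813.80

Claim 1 (€11,625): €2,458 finishes the deductible; €9,167 goes to coinsurance; member's 20% is €1,833.40. Member pays €4,291.40; OOP now €4,291.40.
Claim 2 (€2,974): deductible already satisfied, so member's share is 20% × €2,974 = €594.80. Cost to member: €594.80. OOP to date €4,886.20.
Claim 3 (€8,200): deductible met; 20% of €8,200 = €1,640. OOP would hit €6,526.20 > €5,700, so the cap limits the member to €5,700 − €4,886.20 = €813.80.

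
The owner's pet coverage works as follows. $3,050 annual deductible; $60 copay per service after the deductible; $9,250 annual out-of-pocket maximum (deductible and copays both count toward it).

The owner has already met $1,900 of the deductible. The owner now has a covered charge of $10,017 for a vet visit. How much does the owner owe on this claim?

$1,210

$1,900 of the $3,050 deductible is already met, leaving $1,150.
The remaining $8,867 (= $10,017 − $1,150) moves to the copay.
Copay on this service: $60.
That puts the owner's cost at $1,150 + $60 = $1,210 before any cap.
Year-to-date out-of-pocket becomes $1,900 + $1,210 = $3,110, still under the $9,250 maximum, so no cap applies.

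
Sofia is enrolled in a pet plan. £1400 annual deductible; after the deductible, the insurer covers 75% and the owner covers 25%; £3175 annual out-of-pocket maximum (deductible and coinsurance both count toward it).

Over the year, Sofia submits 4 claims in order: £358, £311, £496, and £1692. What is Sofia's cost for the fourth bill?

£599.25

#1 (£358): all of it applies to the deductible. Owner owes £358 (running OOP £358).
#2 (£311): all of it applies to the deductible. Cost to owner: £311. OOP to date £669.
#3 (£496): all of it applies to the deductible. Owner owes £496 (running OOP £1165).
#4 (£1692): £235 finishes the deductible; £1457 goes to coinsurance; owner's 25% is £364.25. Owner owes £599.25 (running OOP £1764.25).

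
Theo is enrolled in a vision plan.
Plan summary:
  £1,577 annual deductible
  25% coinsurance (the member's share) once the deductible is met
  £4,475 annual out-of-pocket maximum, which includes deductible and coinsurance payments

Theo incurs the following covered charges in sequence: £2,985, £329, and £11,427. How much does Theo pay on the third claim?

£2,463.75

Claim 1 — £2,985: £1,577 finishes the deductible; £1,408 goes to coinsurance; coinsurance £1,408 × 25% = £352. Cost to member: £1,929. OOP to date £1,929.
Claim 2 — £329: deductible already satisfied, so member's share is 25% × £329 = £82.25. Member owes £82.25 (running OOP £2,011.25).
Claim 3 — £11,427: 25% coinsurance on £11,427 = £2,856.75. That would push OOP to £4,868, over the £4,475 cap, so member pays £4,475 − £2,011.25 = £2,463.75.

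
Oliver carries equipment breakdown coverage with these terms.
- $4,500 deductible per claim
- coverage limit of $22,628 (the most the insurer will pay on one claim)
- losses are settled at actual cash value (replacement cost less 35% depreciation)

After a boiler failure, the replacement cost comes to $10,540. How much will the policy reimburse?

$2,351

Depreciate 35%: the covered value is $10,540 × 0.65 = $6,851.
After the deductible, $6,851 − $4,500 = $2,351 remains.
That's under the $22,628 cap, so the insurer reimburses the full $2,351.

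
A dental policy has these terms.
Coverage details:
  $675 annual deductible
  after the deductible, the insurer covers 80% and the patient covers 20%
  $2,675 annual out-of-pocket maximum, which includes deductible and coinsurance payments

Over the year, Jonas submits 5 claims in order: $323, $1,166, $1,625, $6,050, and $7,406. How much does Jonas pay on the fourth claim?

$1,210

Claim 1 ($323): entire amount goes to the deductible. Patient pays $323; OOP now $323.
Claim 2 ($1,166): $352 to deductible, leaving $814; patient's 20% is $162.80. Patient owes $514.80 (running OOP $837.80).
Claim 3 ($1,625): deductible already satisfied, so patient's share is 20% × $1,625 = $325. Patient pays $325; OOP now $1,162.80.
Claim 4 ($6,050): deductible already satisfied, so patient's share is 20% × $6,050 = $1,210. Patient owes $1,210 (running OOP $2,372.80).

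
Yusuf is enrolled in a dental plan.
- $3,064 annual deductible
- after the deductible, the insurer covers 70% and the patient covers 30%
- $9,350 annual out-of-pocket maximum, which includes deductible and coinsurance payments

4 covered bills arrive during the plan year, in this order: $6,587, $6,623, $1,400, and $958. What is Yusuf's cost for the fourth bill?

$287.40

Bill 1, $6,587: $3,064 finishes the deductible; $3,523 goes to coinsurance; coinsurance $3,523 × 30% = $1,056.90. Patient pays $4,120.90; OOP now $4,120.90.
Bill 2, $6,623: deductible already satisfied, so patient's share is 30% × $6,623 = $1,986.90. Patient owes $1,986.90 (running OOP $6,107.80).
Bill 3, $1,400: deductible met; 30% of $1,400 = $420. Patient owes $420 (running OOP $6,527.80).
Bill 4, $958: deductible met; 30% of $958 = $287.40. Patient pays $287.40; OOP now $6,815.20.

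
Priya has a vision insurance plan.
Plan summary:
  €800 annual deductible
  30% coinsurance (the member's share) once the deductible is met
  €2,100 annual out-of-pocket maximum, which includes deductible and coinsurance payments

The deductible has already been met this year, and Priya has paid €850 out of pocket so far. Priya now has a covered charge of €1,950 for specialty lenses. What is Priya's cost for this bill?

With the deductible met, the entire €1,950 is subject to coinsurance.
Member's 30% share of €1,950 is €585.
Total out-of-pocket so far would be €850 + €585 = €1,435, below the €2,100 cap — no reduction.

€585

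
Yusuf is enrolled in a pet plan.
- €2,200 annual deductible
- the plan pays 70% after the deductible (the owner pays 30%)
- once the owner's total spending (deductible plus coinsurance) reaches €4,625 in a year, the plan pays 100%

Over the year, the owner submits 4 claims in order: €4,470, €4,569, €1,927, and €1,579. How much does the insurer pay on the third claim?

Claim 1 — €4,470: deductible takes €2,200, €2,270 remains; 30% of €2,270 = €681. Owner owes €2,881 (running OOP €2,881). Plan pays €4,470 − €2,881 = €1,589.
Claim 2 — €4,569: 30% coinsurance on €4,569 = €1,370.70. Cost to owner: €1,370.70. OOP to date €4,251.70. Insurer: €4,569 − €1,370.70 = €3,198.30.
Claim 3 — €1,927: 30% coinsurance on €1,927 = €578.10. That would push OOP to €4,829.80, over the €4,625 cap, so owner pays €4,625 − €4,251.70 = €373.30. Insurer: €1,927 − €373.30 = €1,553.70.

€1,553.70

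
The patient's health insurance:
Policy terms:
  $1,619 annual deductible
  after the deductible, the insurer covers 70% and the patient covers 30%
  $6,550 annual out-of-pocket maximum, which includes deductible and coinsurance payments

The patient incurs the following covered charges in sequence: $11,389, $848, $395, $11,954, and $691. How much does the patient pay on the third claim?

Bill 1, $11,389: $1,619 to deductible, leaving $9,770; coinsurance $9,770 × 30% = $2,931. Cost to patient: $4,550. OOP to date $4,550.
Bill 2, $848: deductible already satisfied, so patient's share is 30% × $848 = $254.40. Cost to patient: $254.40. OOP to date $4,804.40.
Bill 3, $395: deductible already satisfied, so patient's share is 30% × $395 = $118.50. Patient owes $118.50 (running OOP $4,922.90).

$118.50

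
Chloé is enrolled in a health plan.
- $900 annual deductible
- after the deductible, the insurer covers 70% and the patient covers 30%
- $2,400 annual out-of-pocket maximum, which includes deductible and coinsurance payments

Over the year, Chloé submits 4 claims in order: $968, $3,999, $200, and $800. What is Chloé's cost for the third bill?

#1 ($968): deductible takes $900, $68 remains; coinsurance $68 × 30% = $20.40. Patient pays $920.40; OOP now $920.40.
#2 ($3,999): 30% coinsurance on $3,999 = $1,199.70. Cost to patient: $1,199.70. OOP to date $2,120.10.
#3 ($200): deductible met; 30% of $200 = $60. Patient owes $60 (running OOP $2,180.10).

$60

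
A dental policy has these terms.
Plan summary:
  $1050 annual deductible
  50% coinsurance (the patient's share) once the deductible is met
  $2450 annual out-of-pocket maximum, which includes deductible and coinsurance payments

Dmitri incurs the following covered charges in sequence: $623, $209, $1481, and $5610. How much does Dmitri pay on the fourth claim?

Claim 1 ($623): all of it applies to the deductible. Cost to patient: $623. OOP to date $623.
Claim 2 ($209): entire amount goes to the deductible. Patient owes $209 (running OOP $832).
Claim 3 ($1481): $218 to deductible, leaving $1263; coinsurance $1263 × 50% = $631.50. Cost to patient: $849.50. OOP to date $1681.50.
Claim 4 ($5610): deductible already satisfied, so patient's share is 50% × $5610 = $2805. That would push OOP to $4486.50, over the $2450 cap, so patient pays $2450 − $1681.50 = $768.50.

$768.50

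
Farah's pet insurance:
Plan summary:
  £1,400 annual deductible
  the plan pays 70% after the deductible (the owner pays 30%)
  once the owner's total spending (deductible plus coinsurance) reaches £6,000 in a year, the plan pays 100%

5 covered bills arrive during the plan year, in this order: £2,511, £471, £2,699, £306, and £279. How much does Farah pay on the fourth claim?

Claim 1 (£2,511): £1,400 to deductible, leaving £1,111; 30% of £1,111 = £333.30. Cost to owner: £1,733.30. OOP to date £1,733.30.
Claim 2 (£471): deductible already satisfied, so owner's share is 30% × £471 = £141.30. Owner pays £141.30; OOP now £1,874.60.
Claim 3 (£2,699): 30% coinsurance on £2,699 = £809.70. Cost to owner: £809.70. OOP to date £2,684.30.
Claim 4 (£306): deductible met; 30% of £306 = £91.80. Owner pays £91.80; OOP now £2,776.10.

£91.80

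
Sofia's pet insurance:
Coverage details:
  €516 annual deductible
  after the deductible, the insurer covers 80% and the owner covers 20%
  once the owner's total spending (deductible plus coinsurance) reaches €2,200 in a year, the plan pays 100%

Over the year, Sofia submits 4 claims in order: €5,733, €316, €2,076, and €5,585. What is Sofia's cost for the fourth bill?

Claim 1 (€5,733): €516 to deductible, leaving €5,217; 20% of €5,217 = €1,043.40. Cost to owner: €1,559.40. OOP to date €1,559.40.
Claim 2 (€316): deductible already satisfied, so owner's share is 20% × €316 = €63.20. Owner owes €63.20 (running OOP €1,622.60).
Claim 3 (€2,076): 20% coinsurance on €2,076 = €415.20. Owner owes €415.20 (running OOP €2,037.80).
Claim 4 (€5,585): 20% coinsurance on €5,585 = €1,117. Adding that to €2,037.80 gives €3,154.80, past the €2,200 cap; owner pays only €2,200 − €2,037.80 = €162.20.

€162.20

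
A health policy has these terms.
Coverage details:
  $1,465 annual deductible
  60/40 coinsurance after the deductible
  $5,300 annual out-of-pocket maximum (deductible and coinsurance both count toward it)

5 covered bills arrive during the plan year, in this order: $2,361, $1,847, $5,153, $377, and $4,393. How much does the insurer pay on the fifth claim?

Bill 1, $2,361: $1,465 to deductible, leaving $896; patient's 40% is $358.40. Patient owes $1,823.40 (running OOP $1,823.40). Insurer: $2,361 − $1,823.40 = $537.60.
Bill 2, $1,847: 40% coinsurance on $1,847 = $738.80. Patient owes $738.80 (running OOP $2,562.20). Plan pays $1,847 − $738.80 = $1,108.20.
Bill 3, $5,153: 40% coinsurance on $5,153 = $2,061.20. Patient owes $2,061.20 (running OOP $4,623.40). Insurer: $5,153 − $2,061.20 = $3,091.80.
Bill 4, $377: deductible met; 40% of $377 = $150.80. Cost to patient: $150.80. OOP to date $4,774.20. Insurer: $377 − $150.80 = $226.20.
Bill 5, $4,393: 40% coinsurance on $4,393 = $1,757.20. That would push OOP to $6,531.40, over the $5,300 cap, so patient pays $5,300 − $4,774.20 = $525.80. Plan pays $4,393 − $525.80 = $3,867.20.

$3,867.20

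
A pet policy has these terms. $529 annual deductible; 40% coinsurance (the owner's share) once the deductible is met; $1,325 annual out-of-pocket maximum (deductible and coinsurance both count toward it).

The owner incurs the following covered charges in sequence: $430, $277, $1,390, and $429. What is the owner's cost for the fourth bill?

Claim 1 — $430: fully absorbed by the deductible. Cost to owner: $430. OOP to date $430.
Claim 2 — $277: $99 finishes the deductible; $178 goes to coinsurance; 40% of $178 = $71.20. Owner pays $170.20; OOP now $600.20.
Claim 3 — $1,390: 40% coinsurance on $1,390 = $556. Owner pays $556; OOP now $1,156.20.
Claim 4 — $429: deductible met; 40% of $429 = $171.60. Adding that to $1,156.20 gives $1,327.80, past the $1,325 cap; owner pays only $1,325 − $1,156.20 = $168.80.

$168.80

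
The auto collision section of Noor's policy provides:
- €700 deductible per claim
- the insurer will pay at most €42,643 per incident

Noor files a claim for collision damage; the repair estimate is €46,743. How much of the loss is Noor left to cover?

Subtract the deductible: €46,743 − €700 = €46,043.
€46,043 exceeds the €42,643 limit, so the insurer pays the limit: €42,643.
The driver bears the rest of the original loss: €46,743 − €42,643 = €4,100.

€4,100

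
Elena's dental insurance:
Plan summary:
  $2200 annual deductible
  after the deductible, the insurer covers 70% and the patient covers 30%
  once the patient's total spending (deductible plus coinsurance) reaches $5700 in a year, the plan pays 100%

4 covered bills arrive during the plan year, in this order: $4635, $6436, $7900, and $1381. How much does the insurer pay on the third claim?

$7061.30

#1 ($4635): deductible takes $2200, $2435 remains; patient's 30% is $730.50. Patient owes $2930.50 (running OOP $2930.50). Plan pays $4635 − $2930.50 = $1704.50.
#2 ($6436): 30% coinsurance on $6436 = $1930.80. Patient pays $1930.80; OOP now $4861.30. Insurer: $6436 − $1930.80 = $4505.20.
#3 ($7900): 30% coinsurance on $7900 = $2370. Adding that to $4861.30 gives $7231.30, past the $5700 cap; patient pays only $5700 − $4861.30 = $838.70. Insurer: $7900 − $838.70 = $7061.30.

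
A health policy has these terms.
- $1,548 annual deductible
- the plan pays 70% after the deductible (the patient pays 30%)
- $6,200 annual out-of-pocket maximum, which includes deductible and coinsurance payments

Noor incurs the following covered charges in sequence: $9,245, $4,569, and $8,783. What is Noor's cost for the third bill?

Bill 1, $9,245: $1,548 to deductible, leaving $7,697; 30% of $7,697 = $2,309.10. Cost to patient: $3,857.10. OOP to date $3,857.10.
Bill 2, $4,569: deductible already satisfied, so patient's share is 30% × $4,569 = $1,370.70. Patient owes $1,370.70 (running OOP $5,227.80).
Bill 3, $8,783: 30% coinsurance on $8,783 = $2,634.90. Adding that to $5,227.80 gives $7,862.70, past the $6,200 cap; patient pays only $6,200 − $5,227.80 = $972.20.

$972.20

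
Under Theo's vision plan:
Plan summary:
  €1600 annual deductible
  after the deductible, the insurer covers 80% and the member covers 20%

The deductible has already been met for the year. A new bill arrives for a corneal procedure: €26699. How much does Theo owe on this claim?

€5339.80

The deductible is already satisfied, so the full bill goes to coinsurance.
20% of €26699 = €5339.80 falls to the member.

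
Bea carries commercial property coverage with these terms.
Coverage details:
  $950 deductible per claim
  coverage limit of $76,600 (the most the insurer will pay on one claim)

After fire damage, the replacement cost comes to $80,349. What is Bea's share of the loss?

$3,749

Less the $950 deductible: $80,349 − $950 = $79,399.
The $76,600 per-incident cap binds; insurer pays $76,600.
Out of pocket: $80,349 − $76,600 = $3,749.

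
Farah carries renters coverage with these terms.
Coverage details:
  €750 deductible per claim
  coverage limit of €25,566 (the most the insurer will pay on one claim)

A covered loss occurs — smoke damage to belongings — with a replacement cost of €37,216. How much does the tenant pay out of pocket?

€11,650

After the deductible, €37,216 − €750 = €36,466 remains.
€36,466 exceeds the €25,566 limit, so the insurer pays the limit: €25,566.
The tenant bears the rest of the original loss: €37,216 − €25,566 = €11,650.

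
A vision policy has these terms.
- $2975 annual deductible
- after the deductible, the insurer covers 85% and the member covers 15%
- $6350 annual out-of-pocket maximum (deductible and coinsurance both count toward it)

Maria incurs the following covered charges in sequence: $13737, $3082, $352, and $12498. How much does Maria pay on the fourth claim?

Claim 1 ($13737): deductible takes $2975, $10762 remains; member's 15% is $1614.30. Cost to member: $4589.30. OOP to date $4589.30.
Claim 2 ($3082): deductible met; 15% of $3082 = $462.30. Member pays $462.30; OOP now $5051.60.
Claim 3 ($352): deductible already satisfied, so member's share is 15% × $352 = $52.80. Cost to member: $52.80. OOP to date $5104.40.
Claim 4 ($12498): 15% coinsurance on $12498 = $1874.70. OOP would hit $6979.10 > $6350, so the cap limits the member to $6350 − $5104.40 = $1245.60.

$1245.60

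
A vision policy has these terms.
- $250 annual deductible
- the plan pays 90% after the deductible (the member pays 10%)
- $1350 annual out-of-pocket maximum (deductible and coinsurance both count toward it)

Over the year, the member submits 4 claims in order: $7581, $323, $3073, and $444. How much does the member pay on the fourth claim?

$27.30

Bill 1, $7581: deductible takes $250, $7331 remains; coinsurance $7331 × 10% = $733.10. Member pays $983.10; OOP now $983.10.
Bill 2, $323: deductible met; 10% of $323 = $32.30. Member owes $32.30 (running OOP $1015.40).
Bill 3, $3073: 10% coinsurance on $3073 = $307.30. Member pays $307.30; OOP now $1322.70.
Bill 4, $444: deductible already satisfied, so member's share is 10% × $444 = $44.40. Adding that to $1322.70 gives $1367.10, past the $1350 cap; member pays only $1350 − $1322.70 = $27.30.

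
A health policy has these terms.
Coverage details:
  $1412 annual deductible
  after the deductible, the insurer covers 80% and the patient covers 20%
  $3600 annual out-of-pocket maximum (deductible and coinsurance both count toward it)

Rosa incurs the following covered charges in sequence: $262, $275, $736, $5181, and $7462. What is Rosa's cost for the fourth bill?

Claim 1 ($262): all of it applies to the deductible. Patient pays $262; OOP now $262.
Claim 2 ($275): all of it applies to the deductible. Patient owes $275 (running OOP $537).
Claim 3 ($736): entire amount goes to the deductible. Cost to patient: $736. OOP to date $1273.
Claim 4 ($5181): deductible takes $139, $5042 remains; patient's 20% is $1008.40. Patient pays $1147.40; OOP now $2420.40.

$1147.40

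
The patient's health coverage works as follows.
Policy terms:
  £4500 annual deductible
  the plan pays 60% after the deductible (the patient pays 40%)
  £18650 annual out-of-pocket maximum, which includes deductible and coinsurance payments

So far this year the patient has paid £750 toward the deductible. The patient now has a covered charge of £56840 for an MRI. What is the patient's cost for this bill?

£17900

£750 of the £4500 deductible is already met, leaving £3750.
The remaining £53090 (= £56840 − £3750) moves to coinsurance.
Coinsurance: £53090 × 40% = £21236.
So the patient owes £3750 + £21236 = £24986 before any cap.
Adding £24986 to the £750 already spent would give £25736, which exceeds the £18650 cap; the patient pays just £18650 − £750 = £17900.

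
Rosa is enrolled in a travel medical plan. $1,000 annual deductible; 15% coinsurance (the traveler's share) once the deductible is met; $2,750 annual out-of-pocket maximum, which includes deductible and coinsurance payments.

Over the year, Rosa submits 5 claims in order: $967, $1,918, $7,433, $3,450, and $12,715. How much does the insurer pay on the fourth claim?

#1 ($967): entire amount goes to the deductible. Traveler pays $967; OOP now $967. Plan pays $967 − $967 = $0.
#2 ($1,918): $33 to deductible, leaving $1,885; traveler's 15% is $282.75. Traveler pays $315.75; OOP now $1,282.75. Insurer: $1,918 − $315.75 = $1,602.25.
#3 ($7,433): deductible met; 15% of $7,433 = $1,114.95. Traveler owes $1,114.95 (running OOP $2,397.70). Insurer: $7,433 − $1,114.95 = $6,318.05.
#4 ($3,450): deductible already satisfied, so traveler's share is 15% × $3,450 = $517.50. OOP would hit $2,915.20 > $2,750, so the cap limits the traveler to $2,750 − $2,397.70 = $352.30. Plan pays $3,450 − $352.30 = $3,097.70.

$3,097.70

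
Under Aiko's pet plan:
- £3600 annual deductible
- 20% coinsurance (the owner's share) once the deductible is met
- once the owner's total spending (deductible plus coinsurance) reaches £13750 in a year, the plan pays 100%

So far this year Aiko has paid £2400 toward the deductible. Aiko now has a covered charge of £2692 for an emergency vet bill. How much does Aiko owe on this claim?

£1498.40

Deductible still to meet: £3600 − £2400 = £1200.
The remaining £1492 (= £2692 − £1200) moves to coinsurance.
Owner's 20% share of £1492 is £298.40.
Owner responsibility before any cap: £1200 + £298.40 = £1498.40.
Year-to-date out-of-pocket becomes £2400 + £1498.40 = £3898.40, still under the £13750 maximum, so no cap applies.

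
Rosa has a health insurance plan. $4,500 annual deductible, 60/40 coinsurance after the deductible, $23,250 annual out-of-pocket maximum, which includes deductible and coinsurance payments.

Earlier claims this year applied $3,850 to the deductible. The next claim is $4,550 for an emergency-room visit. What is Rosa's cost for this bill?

Deductible still to meet: $4,500 − $3,850 = $650.
After the $650 deductible portion, $4,550 − $650 = $3,900 is subject to coinsurance.
40% of $3,900 = $1,560 falls to the patient.
So the patient owes $650 + $1,560 = $2,210 before any cap.
Total out-of-pocket so far would be $3,850 + $2,210 = $6,060, below the $23,250 cap — no reduction.

$2,210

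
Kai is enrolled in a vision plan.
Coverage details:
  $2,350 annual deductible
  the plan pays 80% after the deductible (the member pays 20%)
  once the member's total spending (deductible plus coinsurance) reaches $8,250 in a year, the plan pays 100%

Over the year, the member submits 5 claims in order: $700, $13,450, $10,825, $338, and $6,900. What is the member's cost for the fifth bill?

Bill 1, $700: all of it applies to the deductible. Member pays $700; OOP now $700.
Bill 2, $13,450: $1,650 finishes the deductible; $11,800 goes to coinsurance; 20% of $11,800 = $2,360. Member owes $4,010 (running OOP $4,710).
Bill 3, $10,825: deductible already satisfied, so member's share is 20% × $10,825 = $2,165. Member owes $2,165 (running OOP $6,875).
Bill 4, $338: deductible already satisfied, so member's share is 20% × $338 = $67.60. Cost to member: $67.60. OOP to date $6,942.60.
Bill 5, $6,900: deductible already satisfied, so member's share is 20% × $6,900 = $1,380. Adding that to $6,942.60 gives $8,322.60, past the $8,250 cap; member pays only $8,250 − $6,942.60 = $1,307.40.

$1,307.40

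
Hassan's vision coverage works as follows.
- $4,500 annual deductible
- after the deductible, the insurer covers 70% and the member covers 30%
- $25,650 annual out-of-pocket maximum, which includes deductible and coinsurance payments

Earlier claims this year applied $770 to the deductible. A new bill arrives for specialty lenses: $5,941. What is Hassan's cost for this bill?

Remaining deductible: $4,500 − $770 = $3,730.
That leaves $5,941 − $3,730 = $2,211 for coinsurance.
Member's 30% share of $2,211 is $663.30.
So the member owes $3,730 + $663.30 = $4,393.30 before any cap.
Total out-of-pocket so far would be $770 + $4,393.30 = $5,163.30, below the $25,650 cap — no reduction.

$4,393.30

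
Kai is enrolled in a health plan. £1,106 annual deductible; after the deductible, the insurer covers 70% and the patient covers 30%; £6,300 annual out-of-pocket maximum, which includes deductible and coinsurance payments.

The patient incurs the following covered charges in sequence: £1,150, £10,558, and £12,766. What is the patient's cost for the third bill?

£2,013.40

Bill 1, £1,150: £1,106 to deductible, leaving £44; coinsurance £44 × 30% = £13.20. Cost to patient: £1,119.20. OOP to date £1,119.20.
Bill 2, £10,558: deductible met; 30% of £10,558 = £3,167.40. Patient owes £3,167.40 (running OOP £4,286.60).
Bill 3, £12,766: deductible already satisfied, so patient's share is 30% × £12,766 = £3,829.80. That would push OOP to £8,116.40, over the £6,300 cap, so patient pays £6,300 − £4,286.60 = £2,013.40.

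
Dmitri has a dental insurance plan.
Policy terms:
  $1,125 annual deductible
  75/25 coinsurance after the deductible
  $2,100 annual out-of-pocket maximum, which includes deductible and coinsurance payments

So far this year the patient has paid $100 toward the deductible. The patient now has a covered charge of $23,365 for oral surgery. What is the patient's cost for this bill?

$2,000

Deductible still to meet: $1,125 − $100 = $1,025.
That leaves $23,365 − $1,025 = $22,340 for coinsurance.
Patient's 25% share of $22,340 is $5,585.
That puts the patient's cost at $1,025 + $5,585 = $6,610 before any cap.
Year-to-date out-of-pocket would reach $100 + $6,610 = $6,710, above the $2,100 maximum, so the patient pays only $2,100 − $100 = $2,000.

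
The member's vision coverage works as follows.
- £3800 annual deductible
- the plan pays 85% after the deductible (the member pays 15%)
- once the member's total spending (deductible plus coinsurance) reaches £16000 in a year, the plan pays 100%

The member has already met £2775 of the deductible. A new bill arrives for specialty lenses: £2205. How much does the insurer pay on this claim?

£2775 of the £3800 deductible is already met, leaving £1025.
The remaining £1180 (= £2205 − £1025) moves to coinsurance.
15% of £1180 = £177 falls to the member.
Member responsibility before any cap: £1025 + £177 = £1202.
Cumulative spending £2775 + £1202 = £3977 stays under the £16000 maximum.
The plan picks up £2205 − £1202 = £1003.

£1003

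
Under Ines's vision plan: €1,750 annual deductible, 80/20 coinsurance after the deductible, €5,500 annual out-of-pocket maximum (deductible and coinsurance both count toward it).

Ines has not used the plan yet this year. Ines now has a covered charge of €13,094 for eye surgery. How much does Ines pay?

Nothing has been paid toward the €1,750 deductible, so the first €1,750 of this charge is applied there.
After the €1,750 deductible portion, €13,094 − €1,750 = €11,344 is subject to coinsurance.
20% of €11,344 = €2,268.80 falls to the member.
So the member owes €1,750 + €2,268.80 = €4,018.80 before any cap.
Year-to-date out-of-pocket becomes €0 + €4,018.80 = €4,018.80, still under the €5,500 maximum, so no cap applies.

€4,018.80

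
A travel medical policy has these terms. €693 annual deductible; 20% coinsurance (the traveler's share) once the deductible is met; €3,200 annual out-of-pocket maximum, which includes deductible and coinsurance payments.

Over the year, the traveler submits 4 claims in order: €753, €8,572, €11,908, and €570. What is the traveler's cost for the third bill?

Claim 1 (€753): deductible takes €693, €60 remains; coinsurance €60 × 20% = €12. Traveler owes €705 (running OOP €705).
Claim 2 (€8,572): 20% coinsurance on €8,572 = €1,714.40. Traveler pays €1,714.40; OOP now €2,419.40.
Claim 3 (€11,908): deductible already satisfied, so traveler's share is 20% × €11,908 = €2,381.60. OOP would hit €4,801 > €3,200, so the cap limits the traveler to €3,200 − €2,419.40 = €780.60.

€780.60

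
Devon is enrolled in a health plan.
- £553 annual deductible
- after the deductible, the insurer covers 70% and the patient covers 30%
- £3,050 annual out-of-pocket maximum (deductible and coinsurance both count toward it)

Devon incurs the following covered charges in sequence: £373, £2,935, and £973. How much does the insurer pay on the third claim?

Claim 1 — £373: all of it applies to the deductible. Cost to patient: £373. OOP to date £373. Plan pays £373 − £373 = £0.
Claim 2 — £2,935: deductible takes £180, £2,755 remains; coinsurance £2,755 × 30% = £826.50. Cost to patient: £1,006.50. OOP to date £1,379.50. Insurer: £2,935 − £1,006.50 = £1,928.50.
Claim 3 — £973: deductible already satisfied, so patient's share is 30% × £973 = £291.90. Patient owes £291.90 (running OOP £1,671.40). Plan pays £973 − £291.90 = £681.10.

£681.10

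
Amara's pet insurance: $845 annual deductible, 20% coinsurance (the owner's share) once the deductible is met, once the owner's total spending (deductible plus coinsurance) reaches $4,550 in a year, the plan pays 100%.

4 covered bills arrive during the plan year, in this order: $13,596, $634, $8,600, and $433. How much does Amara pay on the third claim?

#1 ($13,596): $845 to deductible, leaving $12,751; owner's 20% is $2,550.20. Owner owes $3,395.20 (running OOP $3,395.20).
#2 ($634): deductible already satisfied, so owner's share is 20% × $634 = $126.80. Cost to owner: $126.80. OOP to date $3,522.
#3 ($8,600): deductible met; 20% of $8,600 = $1,720. OOP would hit $5,242 > $4,550, so the cap limits the owner to $4,550 − $3,522 = $1,028.

$1,028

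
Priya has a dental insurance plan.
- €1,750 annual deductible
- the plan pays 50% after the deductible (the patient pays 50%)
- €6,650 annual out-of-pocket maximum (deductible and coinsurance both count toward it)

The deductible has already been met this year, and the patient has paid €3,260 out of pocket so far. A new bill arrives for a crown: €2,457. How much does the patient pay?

The deductible is already satisfied, so the full bill goes to coinsurance.
Patient's 50% share of €2,457 is €1,228.50.
Year-to-date out-of-pocket becomes €3,260 + €1,228.50 = €4,488.50, still under the €6,650 maximum, so no cap applies.

€1,228.50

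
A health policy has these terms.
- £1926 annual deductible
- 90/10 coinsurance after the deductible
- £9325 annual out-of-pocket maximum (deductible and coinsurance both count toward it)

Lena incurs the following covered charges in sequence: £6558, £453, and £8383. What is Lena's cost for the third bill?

£838.30

Claim 1 (£6558): £1926 finishes the deductible; £4632 goes to coinsurance; coinsurance £4632 × 10% = £463.20. Cost to patient: £2389.20. OOP to date £2389.20.
Claim 2 (£453): deductible already satisfied, so patient's share is 10% × £453 = £45.30. Cost to patient: £45.30. OOP to date £2434.50.
Claim 3 (£8383): deductible met; 10% of £8383 = £838.30. Patient owes £838.30 (running OOP £3272.80).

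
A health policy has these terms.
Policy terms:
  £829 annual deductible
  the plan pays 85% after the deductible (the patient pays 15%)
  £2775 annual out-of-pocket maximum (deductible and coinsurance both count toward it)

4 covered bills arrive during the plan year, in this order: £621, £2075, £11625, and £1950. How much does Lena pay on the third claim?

Bill 1, £621: all of it applies to the deductible. Patient owes £621 (running OOP £621).
Bill 2, £2075: £208 to deductible, leaving £1867; patient's 15% is £280.05. Patient pays £488.05; OOP now £1109.05.
Bill 3, £11625: deductible met; 15% of £11625 = £1743.75. That would push OOP to £2852.80, over the £2775 cap, so patient pays £2775 − £1109.05 = £1665.95.

£1665.95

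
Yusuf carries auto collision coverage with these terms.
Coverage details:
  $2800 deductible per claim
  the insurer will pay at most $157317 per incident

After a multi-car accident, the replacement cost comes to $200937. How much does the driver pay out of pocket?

$43620

Less the $2800 deductible: $200937 − $2800 = $198137.
$198137 exceeds the $157317 limit, so the insurer pays the limit: $157317.
The driver bears the rest of the original loss: $200937 − $157317 = $43620.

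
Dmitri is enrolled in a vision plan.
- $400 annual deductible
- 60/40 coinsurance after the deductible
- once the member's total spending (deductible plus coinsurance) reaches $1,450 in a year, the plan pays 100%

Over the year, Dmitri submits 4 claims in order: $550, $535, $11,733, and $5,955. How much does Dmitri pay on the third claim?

Claim 1 ($550): $400 finishes the deductible; $150 goes to coinsurance; 40% of $150 = $60. Member owes $460 (running OOP $460).
Claim 2 ($535): deductible already satisfied, so member's share is 40% × $535 = $214. Member pays $214; OOP now $674.
Claim 3 ($11,733): 40% coinsurance on $11,733 = $4,693.20. That would push OOP to $5,367.20, over the $1,450 cap, so member pays $1,450 − $674 = $776.

$776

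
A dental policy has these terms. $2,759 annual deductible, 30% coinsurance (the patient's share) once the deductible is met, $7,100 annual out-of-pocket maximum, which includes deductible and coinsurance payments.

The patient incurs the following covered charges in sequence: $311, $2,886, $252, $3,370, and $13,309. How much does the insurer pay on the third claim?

#1 ($311): entire amount goes to the deductible. Patient pays $311; OOP now $311. Insurer: $311 − $311 = $0.
#2 ($2,886): $2,448 finishes the deductible; $438 goes to coinsurance; coinsurance $438 × 30% = $131.40. Patient pays $2,579.40; OOP now $2,890.40. Plan pays $2,886 − $2,579.40 = $306.60.
#3 ($252): 30% coinsurance on $252 = $75.60. Cost to patient: $75.60. OOP to date $2,966. Insurer: $252 − $75.60 = $176.40.

$176.40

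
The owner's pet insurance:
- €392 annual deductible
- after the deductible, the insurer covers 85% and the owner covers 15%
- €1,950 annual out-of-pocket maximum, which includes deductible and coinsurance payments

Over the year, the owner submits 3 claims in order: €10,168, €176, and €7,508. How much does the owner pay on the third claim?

€65.20

Bill 1, €10,168: €392 finishes the deductible; €9,776 goes to coinsurance; coinsurance €9,776 × 15% = €1,466.40. Owner pays €1,858.40; OOP now €1,858.40.
Bill 2, €176: deductible met; 15% of €176 = €26.40. Cost to owner: €26.40. OOP to date €1,884.80.
Bill 3, €7,508: deductible met; 15% of €7,508 = €1,126.20. Adding that to €1,884.80 gives €3,011, past the €1,950 cap; owner pays only €1,950 − €1,884.80 = €65.20.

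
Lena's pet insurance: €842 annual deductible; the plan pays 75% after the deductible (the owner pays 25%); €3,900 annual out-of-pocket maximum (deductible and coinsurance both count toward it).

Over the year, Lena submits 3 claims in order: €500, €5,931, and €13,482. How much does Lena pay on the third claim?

€1,660.75

Bill 1, €500: all of it applies to the deductible. Cost to owner: €500. OOP to date €500.
Bill 2, €5,931: deductible takes €342, €5,589 remains; owner's 25% is €1,397.25. Cost to owner: €1,739.25. OOP to date €2,239.25.
Bill 3, €13,482: deductible met; 25% of €13,482 = €3,370.50. That would push OOP to €5,609.75, over the €3,900 cap, so owner pays €3,900 − €2,239.25 = €1,660.75.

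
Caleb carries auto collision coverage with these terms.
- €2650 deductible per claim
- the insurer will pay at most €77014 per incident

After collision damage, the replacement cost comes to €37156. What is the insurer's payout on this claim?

After the deductible, €37156 − €2650 = €34506 remains.
That's under the €77014 cap, so the insurer reimburses the full €34506.

€34506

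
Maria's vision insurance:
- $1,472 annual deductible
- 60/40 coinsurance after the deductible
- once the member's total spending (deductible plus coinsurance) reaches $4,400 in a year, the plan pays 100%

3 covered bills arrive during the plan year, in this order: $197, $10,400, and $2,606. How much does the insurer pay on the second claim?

Claim 1 ($197): all of it applies to the deductible. Member pays $197; OOP now $197. Plan pays $197 − $197 = $0.
Claim 2 ($10,400): $1,275 to deductible, leaving $9,125; coinsurance $9,125 × 40% = $3,650. Deductible plus coinsurance: $1,275 + $3,650 = $4,925. OOP would hit $5,122 > $4,400, so the cap limits the member to $4,400 − $197 = $4,203. Plan pays $10,400 − $4,203 = $6,197.

$6,197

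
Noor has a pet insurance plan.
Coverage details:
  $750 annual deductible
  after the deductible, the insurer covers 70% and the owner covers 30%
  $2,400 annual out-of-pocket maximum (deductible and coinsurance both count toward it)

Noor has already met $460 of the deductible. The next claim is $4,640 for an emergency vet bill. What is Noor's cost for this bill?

Deductible still to meet: $750 − $460 = $290.
The remaining $4,350 (= $4,640 − $290) moves to coinsurance.
Owner's 30% share of $4,350 is $1,305.
Owner responsibility before any cap: $290 + $1,305 = $1,595.
Total out-of-pocket so far would be $460 + $1,595 = $2,055, below the $2,400 cap — no reduction.

$1,595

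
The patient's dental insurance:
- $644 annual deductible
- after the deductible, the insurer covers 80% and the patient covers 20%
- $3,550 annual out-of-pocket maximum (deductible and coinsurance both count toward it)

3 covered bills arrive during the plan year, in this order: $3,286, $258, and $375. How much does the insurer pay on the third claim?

#1 ($3,286): deductible takes $644, $2,642 remains; 20% of $2,642 = $528.40. Cost to patient: $1,172.40. OOP to date $1,172.40. Insurer: $3,286 − $1,172.40 = $2,113.60.
#2 ($258): deductible already satisfied, so patient's share is 20% × $258 = $51.60. Patient pays $51.60; OOP now $1,224. Plan pays $258 − $51.60 = $206.40.
#3 ($375): 20% coinsurance on $375 = $75. Patient pays $75; OOP now $1,299. Insurer: $375 − $75 = $300.

$300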